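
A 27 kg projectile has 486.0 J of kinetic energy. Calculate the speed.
v = √(2·KE/m) = √(2·486.0/27) = 6.0 m/s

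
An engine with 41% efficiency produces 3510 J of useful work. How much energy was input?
W_in = W_out/η = 3510/0.41 = 8561 J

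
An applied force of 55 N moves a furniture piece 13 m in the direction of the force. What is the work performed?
W = F·d = (55)(13) = 715.0 J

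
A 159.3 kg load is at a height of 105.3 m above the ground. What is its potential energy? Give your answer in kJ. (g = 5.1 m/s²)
PE = mgh = (159.3)(5.1)(105.3) = 85548.9 J = 85.55 kJ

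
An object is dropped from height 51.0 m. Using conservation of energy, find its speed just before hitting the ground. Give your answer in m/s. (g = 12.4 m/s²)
mgh = ½mv² ⇒ v = √(2gh) = √(2·12.4·51.0) = 35.56 m/s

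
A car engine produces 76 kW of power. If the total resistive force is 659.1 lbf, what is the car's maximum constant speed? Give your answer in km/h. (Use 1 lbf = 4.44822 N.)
Convert to SI: F = 2931.82 N
P = Fv ⇒ v = P/F = 76000 W/2931.82 N = 25.9224 m/s = 93.32 km/h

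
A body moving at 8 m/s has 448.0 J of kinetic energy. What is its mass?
m = 2·KE/v² = 2·448.0/(8)² = 14.0 kg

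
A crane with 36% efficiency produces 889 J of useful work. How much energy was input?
W_in = W_out/η = 889/0.36 = 2469 J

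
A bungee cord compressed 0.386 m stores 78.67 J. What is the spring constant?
k = 2·PE/x² = 2·78.67/(0.386)² = 1056 N/m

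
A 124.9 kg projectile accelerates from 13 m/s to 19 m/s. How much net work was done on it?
W = ΔKE = ½m(v₂² − v₁²) = ½(124.9)(19² − 13²) = 11990.4 J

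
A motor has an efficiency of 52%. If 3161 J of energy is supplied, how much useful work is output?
W_out = η·W_in = 0.52·3161 = 1643.72 J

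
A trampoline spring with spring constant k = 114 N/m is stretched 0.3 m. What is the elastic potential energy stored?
PE = ½kx² = ½(114)(0.3)² = 5.13 J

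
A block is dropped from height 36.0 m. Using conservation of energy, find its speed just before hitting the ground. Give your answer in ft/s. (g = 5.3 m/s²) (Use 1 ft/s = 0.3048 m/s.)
mgh = ½mv² ⇒ v = √(2gh) = √(2·5.3·36.0) = 19.5346 m/s = 64.09 ft/s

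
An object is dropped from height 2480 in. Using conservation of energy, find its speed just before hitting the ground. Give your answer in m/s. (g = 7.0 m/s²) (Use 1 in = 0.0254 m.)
Convert to SI: h = 62.992 m
mgh = ½mv² ⇒ v = √(2gh) = √(2·7.0·62.992) = 29.7 m/s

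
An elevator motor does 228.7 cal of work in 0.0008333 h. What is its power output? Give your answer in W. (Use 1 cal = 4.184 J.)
Convert to SI: W = 956.881 J, t = 2.99988 s
P = W/t = 956.881/2.99988 = 319.0 W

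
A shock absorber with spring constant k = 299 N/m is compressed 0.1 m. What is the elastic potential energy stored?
PE = ½kx² = ½(299)(0.1)² = 1.495 J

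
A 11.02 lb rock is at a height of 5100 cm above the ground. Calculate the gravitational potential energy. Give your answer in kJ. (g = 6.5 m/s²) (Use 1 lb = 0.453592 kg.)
Convert to SI: m = 4.99858 kg, h = 51.0 m
PE = mgh = (4.99858)(6.5)(51.0) = 1657.03 J = 1.657 kJ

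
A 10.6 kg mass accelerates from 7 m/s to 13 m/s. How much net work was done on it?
W = ΔKE = ½m(v₂² − v₁²) = ½(10.6)(13² − 7²) = 636.0 J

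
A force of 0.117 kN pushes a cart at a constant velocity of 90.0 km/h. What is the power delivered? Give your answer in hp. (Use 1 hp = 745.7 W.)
Convert to SI: F = 117.0 N, v = 25.0 m/s
P = Fv = (117.0)(25.0) = 2925.0 W = 3.922 hp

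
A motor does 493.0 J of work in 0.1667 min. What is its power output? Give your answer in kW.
Convert to SI: W = 493.0 J, t = 10.002 s
P = W/t = 493.0/10.002 = 49.2901 W = 0.04929 kW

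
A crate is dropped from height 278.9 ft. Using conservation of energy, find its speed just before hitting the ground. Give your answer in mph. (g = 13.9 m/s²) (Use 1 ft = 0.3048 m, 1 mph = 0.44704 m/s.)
Convert to SI: h = 85.0087 m
mgh = ½mv² ⇒ v = √(2gh) = √(2·13.9·85.0087) = 48.6132 m/s = 108.7 mph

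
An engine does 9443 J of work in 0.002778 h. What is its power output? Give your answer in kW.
Convert to SI: W = 9443.0 J, t = 10.0008 s
P = W/t = 9443.0/10.0008 = 944.224 W = 0.9442 kW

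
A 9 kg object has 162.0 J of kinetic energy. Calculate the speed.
v = √(2·KE/m) = √(2·162.0/9) = 6.0 m/s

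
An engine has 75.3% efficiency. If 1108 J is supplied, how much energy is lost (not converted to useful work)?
W_lost = W_in(1 − η) = 1108·(1 − 0.753) = 273.7 J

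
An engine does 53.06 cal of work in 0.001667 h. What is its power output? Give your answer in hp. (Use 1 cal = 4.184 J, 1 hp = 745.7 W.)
Convert to SI: W = 222.003 J, t = 6.0012 s
P = W/t = 222.003/6.0012 = 36.9931 W = 0.04961 hp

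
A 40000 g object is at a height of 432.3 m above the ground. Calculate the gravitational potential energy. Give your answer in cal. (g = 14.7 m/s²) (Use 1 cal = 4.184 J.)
Convert to SI: m = 40.0 kg, h = 432.3 m
PE = mgh = (40.0)(14.7)(432.3) = 254192 J = 60750 cal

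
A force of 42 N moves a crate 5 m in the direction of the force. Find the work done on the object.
W = F·d = (42)(5) = 210.0 J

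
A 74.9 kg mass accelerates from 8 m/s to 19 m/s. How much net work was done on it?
W = ΔKE = ½m(v₂² − v₁²) = ½(74.9)(19² − 8²) = 11122.65 J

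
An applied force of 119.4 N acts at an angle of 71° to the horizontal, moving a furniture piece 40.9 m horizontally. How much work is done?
W = F·d·cosθ = (119.4)(40.9)cos(71°) = 1590 J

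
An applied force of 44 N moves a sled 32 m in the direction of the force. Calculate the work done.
W = F·d = (44)(32) = 1408 J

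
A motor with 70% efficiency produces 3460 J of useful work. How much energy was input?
W_in = W_out/η = 3460/0.7 = 4943 J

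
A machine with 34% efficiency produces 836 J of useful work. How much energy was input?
W_in = W_out/η = 836/0.34 = 2459 J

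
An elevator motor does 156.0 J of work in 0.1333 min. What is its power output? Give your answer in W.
Convert to SI: W = 156.0 J, t = 7.998 s
P = W/t = 156.0/7.998 = 19.5 W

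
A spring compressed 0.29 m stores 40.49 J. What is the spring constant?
k = 2·PE/x² = 2·40.49/(0.29)² = 962.9 N/m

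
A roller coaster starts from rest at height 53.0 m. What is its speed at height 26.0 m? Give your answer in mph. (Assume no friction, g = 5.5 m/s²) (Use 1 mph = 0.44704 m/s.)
mgh₁ = mgh₂ + ½mv² ⇒ v = √(2g(h₁−h₂)) = √(2·5.5·27.0) = 17.2337 m/s = 38.55 mph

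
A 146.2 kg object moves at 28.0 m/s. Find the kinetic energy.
KE = ½mv² = ½(146.2)(28.0)² = 57310 J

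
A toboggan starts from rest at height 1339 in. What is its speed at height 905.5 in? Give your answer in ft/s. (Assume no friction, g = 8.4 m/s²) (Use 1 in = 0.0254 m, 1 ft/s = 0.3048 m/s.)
Convert to SI: h₁−h₂ = 11.0109 m
mgh₁ = mgh₂ + ½mv² ⇒ v = √(2g(h₁−h₂)) = √(2·8.4·11.0109) = 13.6008 m/s = 44.62 ft/s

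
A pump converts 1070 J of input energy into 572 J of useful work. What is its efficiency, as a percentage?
η = W_out/W_in = 572/1070 = 53.46%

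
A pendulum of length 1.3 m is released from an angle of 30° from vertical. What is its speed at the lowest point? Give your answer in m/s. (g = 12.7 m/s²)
h = L(1 − cosθ) = 1.3(1 − cos30°) = 0.174167 m
v = √(2gh) = √(2·12.7·0.174167) = 2.103 m/s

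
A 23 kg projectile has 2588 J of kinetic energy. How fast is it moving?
v = √(2·KE/m) = √(2·2588/23) = 15.0 m/s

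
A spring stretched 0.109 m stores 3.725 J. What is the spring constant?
k = 2·PE/x² = 2·3.725/(0.109)² = 627.1 N/m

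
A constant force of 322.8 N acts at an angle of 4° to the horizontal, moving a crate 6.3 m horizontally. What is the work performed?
W = F·d·cosθ = (322.8)(6.3)cos(4°) = 2029 J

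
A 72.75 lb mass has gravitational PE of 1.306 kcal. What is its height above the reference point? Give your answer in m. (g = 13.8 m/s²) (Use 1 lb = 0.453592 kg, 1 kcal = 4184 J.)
Convert to SI: m = 32.9988 kg, PE = 5464.3 J
h = PE/(mg) = 5464.3/(32.9988·13.8) = 12.0 m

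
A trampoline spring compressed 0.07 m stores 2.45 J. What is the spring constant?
k = 2·PE/x² = 2·2.45/(0.07)² = 1000 N/m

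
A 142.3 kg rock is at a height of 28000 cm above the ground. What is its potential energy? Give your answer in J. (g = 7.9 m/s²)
Convert to SI: m = 142.3 kg, h = 280.0 m
PE = mgh = (142.3)(7.9)(280.0) = 314800 J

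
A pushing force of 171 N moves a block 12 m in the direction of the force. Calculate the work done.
W = F·d = (171)(12) = 2052 J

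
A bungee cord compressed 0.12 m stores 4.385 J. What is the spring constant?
k = 2·PE/x² = 2·4.385/(0.12)² = 609.0 N/m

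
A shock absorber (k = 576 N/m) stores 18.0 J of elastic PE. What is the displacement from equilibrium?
x = √(2·PE/k) = √(2·18.0/576) = 0.25 m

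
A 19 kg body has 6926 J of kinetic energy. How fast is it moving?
v = √(2·KE/m) = √(2·6926/19) = 27.0 m/s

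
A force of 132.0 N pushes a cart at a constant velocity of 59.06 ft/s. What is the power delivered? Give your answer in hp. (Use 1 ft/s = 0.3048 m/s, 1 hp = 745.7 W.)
Convert to SI: F = 132.0 N, v = 18.0015 m/s
P = Fv = (132.0)(18.0015) = 2376.2 W = 3.187 hp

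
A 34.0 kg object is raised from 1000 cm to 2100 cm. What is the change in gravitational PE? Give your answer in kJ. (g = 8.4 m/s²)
Convert to SI: m = 34.0 kg, Δh = 11.0 m
ΔPE = mgΔh = (34.0)(8.4)(11.0) = 3141.6 J = 3.142 kJ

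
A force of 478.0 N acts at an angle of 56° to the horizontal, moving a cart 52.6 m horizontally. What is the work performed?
W = F·d·cosθ = (478.0)(52.6)cos(56°) = 14060 J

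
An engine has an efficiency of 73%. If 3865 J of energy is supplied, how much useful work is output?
W_out = η·W_in = 0.73·3865 = 2821.45 J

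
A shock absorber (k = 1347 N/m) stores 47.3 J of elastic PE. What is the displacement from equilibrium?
x = √(2·PE/k) = √(2·47.3/1347) = 0.265 m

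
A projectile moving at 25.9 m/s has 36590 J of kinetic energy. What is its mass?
m = 2·KE/v² = 2·36590/(25.9)² = 109.1 kg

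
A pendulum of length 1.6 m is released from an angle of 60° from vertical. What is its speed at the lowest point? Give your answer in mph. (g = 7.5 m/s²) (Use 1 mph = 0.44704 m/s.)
h = L(1 − cosθ) = 1.6(1 − cos60°) = 0.8 m
v = √(2gh) = √(2·7.5·0.8) = 3.4641 m/s = 7.749 mph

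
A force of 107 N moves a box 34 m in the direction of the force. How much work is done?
W = F·d = (107)(34) = 3638 J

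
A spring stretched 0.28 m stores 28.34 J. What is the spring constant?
k = 2·PE/x² = 2·28.34/(0.28)² = 723.0 N/m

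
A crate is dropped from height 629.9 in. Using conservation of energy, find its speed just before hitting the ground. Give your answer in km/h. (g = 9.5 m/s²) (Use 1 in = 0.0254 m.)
Convert to SI: h = 15.9995 m
mgh = ½mv² ⇒ v = √(2gh) = √(2·9.5·15.9995) = 17.4353 m/s = 62.77 km/h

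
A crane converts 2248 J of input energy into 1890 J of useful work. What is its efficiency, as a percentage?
η = W_out/W_in = 1890/2248 = 84.07%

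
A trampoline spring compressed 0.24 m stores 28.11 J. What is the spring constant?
k = 2·PE/x² = 2·28.11/(0.24)² = 976.0 N/m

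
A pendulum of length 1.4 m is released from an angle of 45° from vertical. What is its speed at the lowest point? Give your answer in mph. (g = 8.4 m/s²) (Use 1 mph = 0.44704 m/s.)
h = L(1 − cosθ) = 1.4(1 − cos45°) = 0.410051 m
v = √(2gh) = √(2·8.4·0.410051) = 2.62466 m/s = 5.871 mph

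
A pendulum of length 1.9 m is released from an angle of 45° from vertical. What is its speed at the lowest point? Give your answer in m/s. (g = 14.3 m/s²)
h = L(1 − cosθ) = 1.9(1 − cos45°) = 0.556497 m
v = √(2gh) = √(2·14.3·0.556497) = 3.989 m/s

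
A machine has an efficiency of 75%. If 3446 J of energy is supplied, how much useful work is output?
W_out = η·W_in = 0.75·3446 = 2584.5 J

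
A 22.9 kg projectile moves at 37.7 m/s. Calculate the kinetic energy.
KE = ½mv² = ½(22.9)(37.7)² = 16270 J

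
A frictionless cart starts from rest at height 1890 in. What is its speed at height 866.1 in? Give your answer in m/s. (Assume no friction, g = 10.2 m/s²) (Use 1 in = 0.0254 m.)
Convert to SI: h₁−h₂ = 26.0071 m
mgh₁ = mgh₂ + ½mv² ⇒ v = √(2g(h₁−h₂)) = √(2·10.2·26.0071) = 23.03 m/s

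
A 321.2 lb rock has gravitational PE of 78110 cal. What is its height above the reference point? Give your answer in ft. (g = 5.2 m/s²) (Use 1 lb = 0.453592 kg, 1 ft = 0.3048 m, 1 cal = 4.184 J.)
Convert to SI: m = 145.694 kg, PE = 326812 J
h = PE/(mg) = 326812/(145.694·5.2) = 431.374 m = 1415 ft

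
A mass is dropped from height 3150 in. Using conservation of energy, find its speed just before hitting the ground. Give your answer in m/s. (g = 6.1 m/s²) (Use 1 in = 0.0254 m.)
Convert to SI: h = 80.01 m
mgh = ½mv² ⇒ v = √(2gh) = √(2·6.1·80.01) = 31.24 m/s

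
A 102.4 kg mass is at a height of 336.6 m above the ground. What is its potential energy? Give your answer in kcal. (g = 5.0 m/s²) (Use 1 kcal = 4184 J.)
PE = mgh = (102.4)(5.0)(336.6) = 172339 J = 41.19 kcal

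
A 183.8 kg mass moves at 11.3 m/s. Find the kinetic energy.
KE = ½mv² = ½(183.8)(11.3)² = 11730 J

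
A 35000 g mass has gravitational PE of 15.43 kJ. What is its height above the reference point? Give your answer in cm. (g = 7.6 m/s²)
Convert to SI: m = 35.0 kg, PE = 15430.0 J
h = PE/(mg) = 15430.0/(35.0·7.6) = 58.0075 m = 5801 cm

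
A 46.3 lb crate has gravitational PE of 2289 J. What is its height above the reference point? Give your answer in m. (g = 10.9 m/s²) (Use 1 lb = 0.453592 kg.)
Convert to SI: m = 21.0013 kg, PE = 2289.0 J
h = PE/(mg) = 2289.0/(21.0013·10.9) = 9.999 m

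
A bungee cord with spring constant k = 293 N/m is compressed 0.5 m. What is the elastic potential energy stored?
PE = ½kx² = ½(293)(0.5)² = 36.63 J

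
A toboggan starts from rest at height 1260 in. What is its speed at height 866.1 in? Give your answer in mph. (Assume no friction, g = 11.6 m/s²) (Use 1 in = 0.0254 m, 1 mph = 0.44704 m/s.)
Convert to SI: h₁−h₂ = 10.0051 m
mgh₁ = mgh₂ + ½mv² ⇒ v = √(2g(h₁−h₂)) = √(2·11.6·10.0051) = 15.2354 m/s = 34.08 mph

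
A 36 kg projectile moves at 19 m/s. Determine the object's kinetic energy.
KE = ½mv² = ½(36)(19)² = 6498.0 J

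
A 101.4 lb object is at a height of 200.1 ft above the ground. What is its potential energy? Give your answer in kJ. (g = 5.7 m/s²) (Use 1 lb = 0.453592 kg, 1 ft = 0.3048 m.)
Convert to SI: m = 45.9942 kg, h = 60.9905 m
PE = mgh = (45.9942)(5.7)(60.9905) = 15989.7 J = 15.99 kJ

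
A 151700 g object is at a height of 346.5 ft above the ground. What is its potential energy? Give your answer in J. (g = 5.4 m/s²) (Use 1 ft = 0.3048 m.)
Convert to SI: m = 151.7 kg, h = 105.613 m
PE = mgh = (151.7)(5.4)(105.613) = 86520 J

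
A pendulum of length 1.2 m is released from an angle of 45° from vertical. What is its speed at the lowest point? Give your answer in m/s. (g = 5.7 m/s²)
h = L(1 − cosθ) = 1.2(1 − cos45°) = 0.351472 m
v = √(2gh) = √(2·5.7·0.351472) = 2.002 m/s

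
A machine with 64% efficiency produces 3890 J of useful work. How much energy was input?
W_in = W_out/η = 3890/0.64 = 6078 J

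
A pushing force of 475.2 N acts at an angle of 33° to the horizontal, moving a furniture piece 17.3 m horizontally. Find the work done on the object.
W = F·d·cosθ = (475.2)(17.3)cos(33°) = 6895 J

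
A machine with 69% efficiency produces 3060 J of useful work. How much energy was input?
W_in = W_out/η = 3060/0.69 = 4435 J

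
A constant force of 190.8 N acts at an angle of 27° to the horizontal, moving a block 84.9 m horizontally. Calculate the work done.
W = F·d·cosθ = (190.8)(84.9)cos(27°) = 14430 J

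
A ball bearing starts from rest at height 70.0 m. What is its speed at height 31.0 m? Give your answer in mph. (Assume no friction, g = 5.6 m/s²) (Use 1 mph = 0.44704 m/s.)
mgh₁ = mgh₂ + ½mv² ⇒ v = √(2g(h₁−h₂)) = √(2·5.6·39.0) = 20.8998 m/s = 46.75 mph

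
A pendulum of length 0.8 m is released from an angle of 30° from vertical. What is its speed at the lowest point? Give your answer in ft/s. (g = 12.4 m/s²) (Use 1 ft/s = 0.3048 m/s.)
h = L(1 − cosθ) = 0.8(1 − cos30°) = 0.10718 m
v = √(2gh) = √(2·12.4·0.10718) = 1.63035 m/s = 5.349 ft/s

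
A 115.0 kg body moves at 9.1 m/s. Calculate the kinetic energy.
KE = ½mv² = ½(115.0)(9.1)² = 4762 J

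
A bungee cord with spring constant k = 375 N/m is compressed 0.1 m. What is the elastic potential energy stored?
PE = ½kx² = ½(375)(0.1)² = 1.875 J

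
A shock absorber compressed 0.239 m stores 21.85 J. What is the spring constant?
k = 2·PE/x² = 2·21.85/(0.239)² = 765.0 N/m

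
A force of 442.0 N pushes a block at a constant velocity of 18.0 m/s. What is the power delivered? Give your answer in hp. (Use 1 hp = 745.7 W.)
P = Fv = (442.0)(18.0) = 7956.0 W = 10.67 hp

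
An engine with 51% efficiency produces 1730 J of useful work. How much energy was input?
W_in = W_out/η = 1730/0.51 = 3392 J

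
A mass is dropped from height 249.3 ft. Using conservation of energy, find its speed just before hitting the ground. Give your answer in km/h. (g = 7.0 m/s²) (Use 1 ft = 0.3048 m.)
Convert to SI: h = 75.9866 m
mgh = ½mv² ⇒ v = √(2gh) = √(2·7.0·75.9866) = 32.6161 m/s = 117.4 km/h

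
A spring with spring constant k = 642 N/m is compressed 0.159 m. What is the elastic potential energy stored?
PE = ½kx² = ½(642)(0.159)² = 8.115 J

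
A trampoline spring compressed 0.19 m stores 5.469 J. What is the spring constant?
k = 2·PE/x² = 2·5.469/(0.19)² = 303.0 N/m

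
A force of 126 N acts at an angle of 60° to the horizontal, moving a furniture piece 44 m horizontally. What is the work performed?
W = F·d·cosθ = (126)(44)cos(60°) = 2772 J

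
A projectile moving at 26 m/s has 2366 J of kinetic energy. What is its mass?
m = 2·KE/v² = 2·2366/(26)² = 7.0 kg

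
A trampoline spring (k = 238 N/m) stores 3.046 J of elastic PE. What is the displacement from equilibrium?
x = √(2·PE/k) = √(2·3.046/238) = 0.16 m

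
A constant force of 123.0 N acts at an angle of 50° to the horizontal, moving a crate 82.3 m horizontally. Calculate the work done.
W = F·d·cosθ = (123.0)(82.3)cos(50°) = 6507 J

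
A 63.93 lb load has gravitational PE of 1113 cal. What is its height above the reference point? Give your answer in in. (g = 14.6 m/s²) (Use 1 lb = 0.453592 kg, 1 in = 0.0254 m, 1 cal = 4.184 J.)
Convert to SI: m = 28.9981 kg, PE = 4656.79 J
h = PE/(mg) = 4656.79/(28.9981·14.6) = 10.9993 m = 433.0 in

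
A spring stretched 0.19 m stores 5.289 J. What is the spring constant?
k = 2·PE/x² = 2·5.289/(0.19)² = 293.0 N/m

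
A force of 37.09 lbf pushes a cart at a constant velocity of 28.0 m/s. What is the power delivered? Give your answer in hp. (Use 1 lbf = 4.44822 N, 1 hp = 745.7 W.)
Convert to SI: F = 164.984 N, v = 28.0 m/s
P = Fv = (164.984)(28.0) = 4619.57 W = 6.195 hp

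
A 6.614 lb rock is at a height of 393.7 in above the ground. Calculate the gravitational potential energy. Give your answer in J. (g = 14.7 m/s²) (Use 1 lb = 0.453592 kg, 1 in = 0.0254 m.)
Convert to SI: m = 3.00006 kg, h = 9.99998 m
PE = mgh = (3.00006)(14.7)(9.99998) = 441.0 J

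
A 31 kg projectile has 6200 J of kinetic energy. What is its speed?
v = √(2·KE/m) = √(2·6200/31) = 20.0 m/s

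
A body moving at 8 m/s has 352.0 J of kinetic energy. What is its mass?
m = 2·KE/v² = 2·352.0/(8)² = 11.0 kg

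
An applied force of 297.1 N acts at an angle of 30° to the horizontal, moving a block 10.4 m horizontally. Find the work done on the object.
W = F·d·cosθ = (297.1)(10.4)cos(30°) = 2676 J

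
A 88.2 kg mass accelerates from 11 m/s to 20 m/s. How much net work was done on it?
W = ΔKE = ½m(v₂² − v₁²) = ½(88.2)(20² − 11²) = 12303.9 J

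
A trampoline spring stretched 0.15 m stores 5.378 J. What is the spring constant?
k = 2·PE/x² = 2·5.378/(0.15)² = 478.0 N/m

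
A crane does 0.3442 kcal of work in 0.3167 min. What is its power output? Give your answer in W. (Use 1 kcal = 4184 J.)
Convert to SI: W = 1440.13 J, t = 19.002 s
P = W/t = 1440.13/19.002 = 75.79 W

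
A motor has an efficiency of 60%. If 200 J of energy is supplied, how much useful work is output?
W_out = η·W_in = 0.6·200 = 120.0 J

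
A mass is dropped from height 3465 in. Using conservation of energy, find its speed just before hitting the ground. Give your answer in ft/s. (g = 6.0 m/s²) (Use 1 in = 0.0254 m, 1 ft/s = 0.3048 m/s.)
Convert to SI: h = 88.011 m
mgh = ½mv² ⇒ v = √(2gh) = √(2·6.0·88.011) = 32.4982 m/s = 106.6 ft/s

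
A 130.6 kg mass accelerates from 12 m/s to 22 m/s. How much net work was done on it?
W = ΔKE = ½m(v₂² − v₁²) = ½(130.6)(22² − 12²) = 22202.0 J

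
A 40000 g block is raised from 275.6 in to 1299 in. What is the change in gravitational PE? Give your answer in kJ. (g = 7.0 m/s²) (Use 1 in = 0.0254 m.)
Convert to SI: m = 40.0 kg, Δh = 25.9944 m
ΔPE = mgΔh = (40.0)(7.0)(25.9944) = 7278.42 J = 7.278 kJ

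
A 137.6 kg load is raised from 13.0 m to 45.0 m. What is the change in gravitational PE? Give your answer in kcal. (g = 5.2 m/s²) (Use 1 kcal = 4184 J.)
ΔPE = mgΔh = (137.6)(5.2)(32.0) = 22896.6 J = 5.472 kcal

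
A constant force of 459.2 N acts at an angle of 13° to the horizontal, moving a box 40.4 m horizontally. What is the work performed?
W = F·d·cosθ = (459.2)(40.4)cos(13°) = 18080 J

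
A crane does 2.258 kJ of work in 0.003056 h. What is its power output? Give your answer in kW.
Convert to SI: W = 2258.0 J, t = 11.0016 s
P = W/t = 2258.0/11.0016 = 205.243 W = 0.2052 kW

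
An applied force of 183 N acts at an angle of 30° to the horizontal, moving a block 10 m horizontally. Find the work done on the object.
W = F·d·cosθ = (183)(10)cos(30°) = 1585 J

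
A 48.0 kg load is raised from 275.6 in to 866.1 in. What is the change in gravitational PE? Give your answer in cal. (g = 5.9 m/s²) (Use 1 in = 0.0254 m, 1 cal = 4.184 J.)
Convert to SI: m = 48.0 kg, Δh = 14.9987 m
ΔPE = mgΔh = (48.0)(5.9)(14.9987) = 4247.63 J = 1015 cal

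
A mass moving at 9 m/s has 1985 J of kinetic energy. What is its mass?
m = 2·KE/v² = 2·1985/(9)² = 49.01 kg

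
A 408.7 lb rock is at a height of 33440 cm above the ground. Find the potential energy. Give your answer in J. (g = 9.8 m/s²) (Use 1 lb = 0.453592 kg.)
Convert to SI: m = 185.383 kg, h = 334.4 m
PE = mgh = (185.383)(9.8)(334.4) = 607500 J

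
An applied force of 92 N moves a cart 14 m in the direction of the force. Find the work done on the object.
W = F·d = (92)(14) = 1288 J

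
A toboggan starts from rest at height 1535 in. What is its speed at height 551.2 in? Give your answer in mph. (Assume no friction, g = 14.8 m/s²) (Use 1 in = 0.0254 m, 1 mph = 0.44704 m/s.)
Convert to SI: h₁−h₂ = 24.9885 m
mgh₁ = mgh₂ + ½mv² ⇒ v = √(2g(h₁−h₂)) = √(2·14.8·24.9885) = 27.1967 m/s = 60.84 mph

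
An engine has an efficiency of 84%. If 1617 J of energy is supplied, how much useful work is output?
W_out = η·W_in = 0.84·1617 = 1358.28 J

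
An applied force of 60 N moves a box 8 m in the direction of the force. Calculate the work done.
W = F·d = (60)(8) = 480.0 J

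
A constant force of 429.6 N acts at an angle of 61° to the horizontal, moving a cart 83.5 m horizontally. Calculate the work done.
W = F·d·cosθ = (429.6)(83.5)cos(61°) = 17390 J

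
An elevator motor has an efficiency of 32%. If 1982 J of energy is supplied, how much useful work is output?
W_out = η·W_in = 0.32·1982 = 634.24 J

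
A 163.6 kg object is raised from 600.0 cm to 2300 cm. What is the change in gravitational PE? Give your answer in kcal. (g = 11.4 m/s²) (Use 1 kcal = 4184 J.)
Convert to SI: m = 163.6 kg, Δh = 17.0 m
ΔPE = mgΔh = (163.6)(11.4)(17.0) = 31705.7 J = 7.578 kcal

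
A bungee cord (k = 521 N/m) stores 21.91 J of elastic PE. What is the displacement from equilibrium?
x = √(2·PE/k) = √(2·21.91/521) = 0.29 m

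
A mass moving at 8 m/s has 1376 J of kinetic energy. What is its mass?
m = 2·KE/v² = 2·1376/(8)² = 43.0 kg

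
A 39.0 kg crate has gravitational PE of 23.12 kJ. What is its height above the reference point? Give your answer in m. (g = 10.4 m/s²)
Convert to SI: m = 39.0 kg, PE = 23120.0 J
h = PE/(mg) = 23120.0/(39.0·10.4) = 57.0 m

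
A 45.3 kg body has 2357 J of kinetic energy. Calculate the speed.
v = √(2·KE/m) = √(2·2357/45.3) = 10.2 m/s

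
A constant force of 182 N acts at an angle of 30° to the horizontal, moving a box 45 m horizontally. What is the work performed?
W = F·d·cosθ = (182)(45)cos(30°) = 7093 J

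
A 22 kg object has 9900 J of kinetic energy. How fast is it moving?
v = √(2·KE/m) = √(2·9900/22) = 30.0 m/s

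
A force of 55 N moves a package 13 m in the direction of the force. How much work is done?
W = F·d = (55)(13) = 715.0 J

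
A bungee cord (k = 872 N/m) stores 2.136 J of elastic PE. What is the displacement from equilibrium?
x = √(2·PE/k) = √(2·2.136/872) = 0.06999 m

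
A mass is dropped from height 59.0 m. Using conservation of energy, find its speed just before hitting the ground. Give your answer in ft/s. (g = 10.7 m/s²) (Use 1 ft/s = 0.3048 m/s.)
mgh = ½mv² ⇒ v = √(2gh) = √(2·10.7·59.0) = 35.5331 m/s = 116.6 ft/s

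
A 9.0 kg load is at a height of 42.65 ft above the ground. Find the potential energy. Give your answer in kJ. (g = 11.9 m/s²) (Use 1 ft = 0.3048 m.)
Convert to SI: m = 9.0 kg, h = 12.9997 m
PE = mgh = (9.0)(11.9)(12.9997) = 1392.27 J = 1.392 kJ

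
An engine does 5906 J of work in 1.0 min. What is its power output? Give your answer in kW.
Convert to SI: W = 5906.0 J, t = 60.0 s
P = W/t = 5906.0/60.0 = 98.4333 W = 0.09843 kW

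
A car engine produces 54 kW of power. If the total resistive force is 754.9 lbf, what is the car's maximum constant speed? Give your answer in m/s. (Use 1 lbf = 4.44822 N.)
Convert to SI: F = 3357.96 N
P = Fv ⇒ v = P/F = 54000 W/3357.96 N = 16.08 m/s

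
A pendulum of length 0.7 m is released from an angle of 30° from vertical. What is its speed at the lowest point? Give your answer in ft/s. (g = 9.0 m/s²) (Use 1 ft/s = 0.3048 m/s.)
h = L(1 − cosθ) = 0.7(1 − cos30°) = 0.0937822 m
v = √(2gh) = √(2·9.0·0.0937822) = 1.29926 m/s = 4.263 ft/s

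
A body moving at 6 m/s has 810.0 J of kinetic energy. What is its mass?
m = 2·KE/v² = 2·810.0/(6)² = 45.0 kg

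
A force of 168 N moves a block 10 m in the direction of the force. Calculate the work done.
W = F·d = (168)(10) = 1680 J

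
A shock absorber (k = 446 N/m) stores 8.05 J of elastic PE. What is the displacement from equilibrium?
x = √(2·PE/k) = √(2·8.05/446) = 0.19 m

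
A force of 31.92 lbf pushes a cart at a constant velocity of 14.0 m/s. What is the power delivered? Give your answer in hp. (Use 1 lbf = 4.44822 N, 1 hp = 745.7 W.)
Convert to SI: F = 141.987 N, v = 14.0 m/s
P = Fv = (141.987)(14.0) = 1987.82 W = 2.666 hp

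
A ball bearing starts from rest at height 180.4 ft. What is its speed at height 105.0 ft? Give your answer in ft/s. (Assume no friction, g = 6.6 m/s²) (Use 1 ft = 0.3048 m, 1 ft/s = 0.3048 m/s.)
Convert to SI: h₁−h₂ = 22.9819 m
mgh₁ = mgh₂ + ½mv² ⇒ v = √(2g(h₁−h₂)) = √(2·6.6·22.9819) = 17.4173 m/s = 57.14 ft/s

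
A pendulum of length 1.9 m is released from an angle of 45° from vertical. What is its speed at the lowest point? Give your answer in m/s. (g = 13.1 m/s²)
h = L(1 − cosθ) = 1.9(1 − cos45°) = 0.556497 m
v = √(2gh) = √(2·13.1·0.556497) = 3.818 m/s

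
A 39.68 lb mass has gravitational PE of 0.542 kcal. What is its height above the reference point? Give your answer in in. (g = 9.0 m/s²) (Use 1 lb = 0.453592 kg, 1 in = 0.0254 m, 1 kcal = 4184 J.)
Convert to SI: m = 17.9985 kg, PE = 2267.73 J
h = PE/(mg) = 2267.73/(17.9985·9.0) = 13.9995 m = 551.2 in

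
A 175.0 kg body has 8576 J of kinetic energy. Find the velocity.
v = √(2·KE/m) = √(2·8576/175.0) = 9.9 m/s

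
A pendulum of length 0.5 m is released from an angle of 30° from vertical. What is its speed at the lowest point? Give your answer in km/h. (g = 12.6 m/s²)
h = L(1 − cosθ) = 0.5(1 − cos30°) = 0.0669873 m
v = √(2gh) = √(2·12.6·0.0669873) = 1.29926 m/s = 4.677 km/h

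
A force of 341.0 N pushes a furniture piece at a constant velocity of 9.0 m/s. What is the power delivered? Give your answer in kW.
P = Fv = (341.0)(9.0) = 3069.0 W = 3.069 kW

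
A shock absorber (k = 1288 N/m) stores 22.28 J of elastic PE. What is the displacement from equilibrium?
x = √(2·PE/k) = √(2·22.28/1288) = 0.186 m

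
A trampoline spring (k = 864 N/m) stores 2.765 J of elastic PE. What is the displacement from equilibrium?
x = √(2·PE/k) = √(2·2.765/864) = 0.08 m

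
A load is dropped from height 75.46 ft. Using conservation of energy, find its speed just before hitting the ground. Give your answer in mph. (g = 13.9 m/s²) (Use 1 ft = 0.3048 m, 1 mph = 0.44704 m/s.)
Convert to SI: h = 23.0002 m
mgh = ½mv² ⇒ v = √(2gh) = √(2·13.9·23.0002) = 25.2865 m/s = 56.56 mph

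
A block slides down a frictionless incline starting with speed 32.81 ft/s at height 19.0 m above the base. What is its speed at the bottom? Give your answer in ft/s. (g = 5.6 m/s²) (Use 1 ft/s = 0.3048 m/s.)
Convert to SI: v₀ = 10.0005 m/s, h = 19.0 m
½mv₀² + mgh = ½mv² ⇒ v = √(v₀² + 2gh) = √(10.0005² + 2·5.6·19.0) = 17.6864 m/s = 58.03 ft/s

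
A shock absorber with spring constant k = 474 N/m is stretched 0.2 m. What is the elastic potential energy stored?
PE = ½kx² = ½(474)(0.2)² = 9.48 J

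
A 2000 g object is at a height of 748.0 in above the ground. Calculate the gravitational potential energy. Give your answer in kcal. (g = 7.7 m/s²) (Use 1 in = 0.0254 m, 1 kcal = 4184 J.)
Convert to SI: m = 2.0 kg, h = 18.9992 m
PE = mgh = (2.0)(7.7)(18.9992) = 292.588 J = 0.06993 kcal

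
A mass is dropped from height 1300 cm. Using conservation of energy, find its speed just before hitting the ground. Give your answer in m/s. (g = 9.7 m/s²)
Convert to SI: h = 13.0 m
mgh = ½mv² ⇒ v = √(2gh) = √(2·9.7·13.0) = 15.88 m/s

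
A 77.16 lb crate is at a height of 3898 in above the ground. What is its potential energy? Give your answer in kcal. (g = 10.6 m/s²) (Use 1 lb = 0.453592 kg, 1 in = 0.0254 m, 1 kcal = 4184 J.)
Convert to SI: m = 34.9992 kg, h = 99.0092 m
PE = mgh = (34.9992)(10.6)(99.0092) = 36731.5 J = 8.779 kcal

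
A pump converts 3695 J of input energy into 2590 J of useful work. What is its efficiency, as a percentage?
η = W_out/W_in = 2590/3695 = 70.09%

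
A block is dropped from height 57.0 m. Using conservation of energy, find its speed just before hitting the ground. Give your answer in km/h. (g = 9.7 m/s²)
mgh = ½mv² ⇒ v = √(2gh) = √(2·9.7·57.0) = 33.2536 m/s = 119.7 km/h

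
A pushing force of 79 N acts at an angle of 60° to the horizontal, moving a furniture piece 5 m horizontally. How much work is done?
W = F·d·cosθ = (79)(5)cos(60°) = 197.5 J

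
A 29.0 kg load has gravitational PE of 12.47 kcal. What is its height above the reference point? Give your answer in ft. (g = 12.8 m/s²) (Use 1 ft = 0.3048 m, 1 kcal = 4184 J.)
Convert to SI: m = 29.0 kg, PE = 52174.5 J
h = PE/(mg) = 52174.5/(29.0·12.8) = 140.556 m = 461.1 ft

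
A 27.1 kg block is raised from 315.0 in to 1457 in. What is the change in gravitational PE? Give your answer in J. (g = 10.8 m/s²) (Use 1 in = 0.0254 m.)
Convert to SI: m = 27.1 kg, Δh = 29.0068 m
ΔPE = mgΔh = (27.1)(10.8)(29.0068) = 8490 J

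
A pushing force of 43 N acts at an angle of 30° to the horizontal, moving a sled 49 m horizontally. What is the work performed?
W = F·d·cosθ = (43)(49)cos(30°) = 1825 J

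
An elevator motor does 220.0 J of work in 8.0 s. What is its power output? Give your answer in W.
P = W/t = 220.0/8.0 = 27.5 W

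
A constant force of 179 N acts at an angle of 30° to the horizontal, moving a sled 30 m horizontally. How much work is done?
W = F·d·cosθ = (179)(30)cos(30°) = 4651 J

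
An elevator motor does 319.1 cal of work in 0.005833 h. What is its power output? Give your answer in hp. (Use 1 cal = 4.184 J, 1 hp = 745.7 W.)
Convert to SI: W = 1335.11 J, t = 20.9988 s
P = W/t = 1335.11/20.9988 = 63.5805 W = 0.08526 hp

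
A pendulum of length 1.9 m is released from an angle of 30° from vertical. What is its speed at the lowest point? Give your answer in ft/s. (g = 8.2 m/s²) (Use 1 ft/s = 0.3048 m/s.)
h = L(1 − cosθ) = 1.9(1 − cos30°) = 0.254552 m
v = √(2gh) = √(2·8.2·0.254552) = 2.0432 m/s = 6.703 ft/s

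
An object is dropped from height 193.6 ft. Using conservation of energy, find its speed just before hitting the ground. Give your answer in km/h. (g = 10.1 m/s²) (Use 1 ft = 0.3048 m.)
Convert to SI: h = 59.0093 m
mgh = ½mv² ⇒ v = √(2gh) = √(2·10.1·59.0093) = 34.5252 m/s = 124.3 km/h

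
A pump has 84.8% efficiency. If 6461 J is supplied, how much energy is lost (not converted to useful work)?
W_lost = W_in(1 − η) = 6461·(1 − 0.848) = 982.1 J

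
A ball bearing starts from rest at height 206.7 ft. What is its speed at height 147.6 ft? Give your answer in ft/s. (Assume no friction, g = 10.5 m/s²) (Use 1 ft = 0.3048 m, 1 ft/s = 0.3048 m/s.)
Convert to SI: h₁−h₂ = 18.0137 m
mgh₁ = mgh₂ + ½mv² ⇒ v = √(2g(h₁−h₂)) = √(2·10.5·18.0137) = 19.4496 m/s = 63.81 ft/s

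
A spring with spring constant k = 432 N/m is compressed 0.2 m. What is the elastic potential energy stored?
PE = ½kx² = ½(432)(0.2)² = 8.64 J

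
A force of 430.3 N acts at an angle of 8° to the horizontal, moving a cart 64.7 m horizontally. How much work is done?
W = F·d·cosθ = (430.3)(64.7)cos(8°) = 27570 J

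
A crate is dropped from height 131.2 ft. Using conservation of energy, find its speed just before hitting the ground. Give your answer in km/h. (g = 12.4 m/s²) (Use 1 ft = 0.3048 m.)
Convert to SI: h = 39.9898 m
mgh = ½mv² ⇒ v = √(2gh) = √(2·12.4·39.9898) = 31.492 m/s = 113.4 km/h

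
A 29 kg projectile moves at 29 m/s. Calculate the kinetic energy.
KE = ½mv² = ½(29)(29)² = 12194.5 J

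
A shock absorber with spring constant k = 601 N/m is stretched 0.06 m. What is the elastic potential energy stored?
PE = ½kx² = ½(601)(0.06)² = 1.082 J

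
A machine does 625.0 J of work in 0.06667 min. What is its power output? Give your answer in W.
Convert to SI: W = 625.0 J, t = 4.0002 s
P = W/t = 625.0/4.0002 = 156.2 W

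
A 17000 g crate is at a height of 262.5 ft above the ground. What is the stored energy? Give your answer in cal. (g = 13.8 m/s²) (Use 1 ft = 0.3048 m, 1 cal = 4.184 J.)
Convert to SI: m = 17.0 kg, h = 80.01 m
PE = mgh = (17.0)(13.8)(80.01) = 18770.3 J = 4486 cal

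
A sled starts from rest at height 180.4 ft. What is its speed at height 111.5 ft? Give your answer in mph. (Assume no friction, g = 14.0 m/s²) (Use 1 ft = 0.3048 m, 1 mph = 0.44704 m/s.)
Convert to SI: h₁−h₂ = 21.0007 m
mgh₁ = mgh₂ + ½mv² ⇒ v = √(2g(h₁−h₂)) = √(2·14.0·21.0007) = 24.2491 m/s = 54.24 mph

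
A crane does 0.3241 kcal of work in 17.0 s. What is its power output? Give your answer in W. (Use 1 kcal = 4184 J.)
Convert to SI: W = 1356.03 J, t = 17.0 s
P = W/t = 1356.03/17.0 = 79.77 W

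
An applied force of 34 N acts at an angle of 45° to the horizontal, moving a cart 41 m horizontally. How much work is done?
W = F·d·cosθ = (34)(41)cos(45°) = 985.7 J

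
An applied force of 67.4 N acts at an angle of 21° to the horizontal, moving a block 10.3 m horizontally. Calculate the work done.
W = F·d·cosθ = (67.4)(10.3)cos(21°) = 648.1 J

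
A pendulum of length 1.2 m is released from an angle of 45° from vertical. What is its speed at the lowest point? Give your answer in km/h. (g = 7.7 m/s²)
h = L(1 − cosθ) = 1.2(1 − cos45°) = 0.351472 m
v = √(2gh) = √(2·7.7·0.351472) = 2.32651 m/s = 8.375 km/h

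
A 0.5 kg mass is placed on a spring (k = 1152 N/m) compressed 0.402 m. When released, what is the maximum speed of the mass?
½kx² = ½mv² ⇒ v = x√(k/m) = (0.402)√(1152/0.5) = 19.3 m/s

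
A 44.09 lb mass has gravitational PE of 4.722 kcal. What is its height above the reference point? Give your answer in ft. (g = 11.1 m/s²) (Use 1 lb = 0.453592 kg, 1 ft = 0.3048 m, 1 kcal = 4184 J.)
Convert to SI: m = 19.9989 kg, PE = 19756.8 J
h = PE/(mg) = 19756.8/(19.9989·11.1) = 88.9998 m = 292.0 ft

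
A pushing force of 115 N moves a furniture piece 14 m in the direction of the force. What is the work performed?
W = F·d = (115)(14) = 1610 J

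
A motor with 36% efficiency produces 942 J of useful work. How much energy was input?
W_in = W_out/η = 942/0.36 = 2617 J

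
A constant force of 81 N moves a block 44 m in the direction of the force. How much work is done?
W = F·d = (81)(44) = 3564 J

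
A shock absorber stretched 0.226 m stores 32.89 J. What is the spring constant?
k = 2·PE/x² = 2·32.89/(0.226)² = 1288 N/m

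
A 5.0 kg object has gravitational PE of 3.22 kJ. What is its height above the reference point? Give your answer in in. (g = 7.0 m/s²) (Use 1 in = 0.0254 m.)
Convert to SI: m = 5.0 kg, PE = 3220.0 J
h = PE/(mg) = 3220.0/(5.0·7.0) = 92.0 m = 3622 in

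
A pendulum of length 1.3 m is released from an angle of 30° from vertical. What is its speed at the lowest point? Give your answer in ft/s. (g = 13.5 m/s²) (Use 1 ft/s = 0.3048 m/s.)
h = L(1 − cosθ) = 1.3(1 − cos30°) = 0.174167 m
v = √(2gh) = √(2·13.5·0.174167) = 2.16853 m/s = 7.115 ft/s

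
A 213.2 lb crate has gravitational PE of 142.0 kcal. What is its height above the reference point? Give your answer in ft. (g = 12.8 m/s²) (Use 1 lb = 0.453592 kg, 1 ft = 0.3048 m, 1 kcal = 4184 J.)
Convert to SI: m = 96.7058 kg, PE = 594128 J
h = PE/(mg) = 594128/(96.7058·12.8) = 479.974 m = 1575 ft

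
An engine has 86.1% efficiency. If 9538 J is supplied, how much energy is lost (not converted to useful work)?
W_lost = W_in(1 − η) = 9538·(1 − 0.861) = 1326 J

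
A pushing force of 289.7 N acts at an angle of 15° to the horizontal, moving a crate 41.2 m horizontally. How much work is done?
W = F·d·cosθ = (289.7)(41.2)cos(15°) = 11530 J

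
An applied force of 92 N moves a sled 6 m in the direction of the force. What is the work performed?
W = F·d = (92)(6) = 552.0 J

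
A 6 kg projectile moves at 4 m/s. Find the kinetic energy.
KE = ½mv² = ½(6)(4)² = 48.0 J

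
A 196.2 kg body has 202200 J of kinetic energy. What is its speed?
v = √(2·KE/m) = √(2·202200/196.2) = 45.4 m/s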